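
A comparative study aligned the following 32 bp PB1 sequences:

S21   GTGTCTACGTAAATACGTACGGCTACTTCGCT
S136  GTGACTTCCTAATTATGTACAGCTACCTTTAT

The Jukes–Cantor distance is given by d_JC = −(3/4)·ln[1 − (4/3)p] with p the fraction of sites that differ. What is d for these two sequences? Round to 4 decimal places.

0.4042

Differing sites — 4:T/A; 7:A/T; 9:G/C; 13:A/T; 16:C/T; 21:G/A; 27:T/C; 29:C/T; 30:G/T; 31:C/A.
p = 10/32 = 0.312500.
d = −0.75 · ln(1 − (4/3)·0.312500) = −0.75 · ln(0.583333) = −0.75 · (-0.538997) = 0.4042.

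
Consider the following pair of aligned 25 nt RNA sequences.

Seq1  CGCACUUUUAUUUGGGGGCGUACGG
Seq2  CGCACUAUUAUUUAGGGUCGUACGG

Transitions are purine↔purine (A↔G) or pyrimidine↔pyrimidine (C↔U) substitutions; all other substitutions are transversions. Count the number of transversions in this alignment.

2

Mismatches occur at site 7 (U/A, transversion), site 14 (G/A, transition), site 18 (G/U, transversion).
Of the 3 differences, 1 transition and 2 transversions, so the answer is 2.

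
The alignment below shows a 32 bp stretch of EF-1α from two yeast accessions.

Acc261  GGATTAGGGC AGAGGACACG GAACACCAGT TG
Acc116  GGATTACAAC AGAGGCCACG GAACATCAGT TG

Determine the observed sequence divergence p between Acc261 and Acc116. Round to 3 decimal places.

Mismatches occur at site 7 (G/C), site 8 (G/A), site 9 (G/A), site 16 (A/C), site 26 (C/T).
There are 5 differences over 32 sites, so p = 5/32 = 0.156.

0.156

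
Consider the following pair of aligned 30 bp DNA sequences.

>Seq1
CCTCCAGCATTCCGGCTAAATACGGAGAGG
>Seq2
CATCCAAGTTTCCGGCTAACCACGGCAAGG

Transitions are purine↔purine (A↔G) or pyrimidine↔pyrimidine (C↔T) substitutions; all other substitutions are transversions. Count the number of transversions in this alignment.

Differing sites — 2:C/A (Tv); 7:G/A (Ti); 8:C/G (Tv); 9:A/T (Tv); 20:A/C (Tv); 21:T/C (Ti); 26:A/C (Tv); 27:G/A (Ti).
Of the 8 differences, 3 transitions and 5 transversions, so the answer is 5.

5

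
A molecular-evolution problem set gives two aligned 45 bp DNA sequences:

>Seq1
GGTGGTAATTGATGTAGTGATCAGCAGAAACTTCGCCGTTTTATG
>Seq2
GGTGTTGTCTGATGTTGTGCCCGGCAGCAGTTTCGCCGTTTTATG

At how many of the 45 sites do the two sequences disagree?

The sequences differ at positions 5 (G/T), 7 (A/G), 8 (A/T), 9 (T/C), 16 (A/T), 20 (A/C), 21 (T/C), 23 (A/G), 28 (A/C), 30 (A/G), 31 (C/T).
That gives 11 mismatches out of 45 aligned sites, so the Hamming distance is 11.

11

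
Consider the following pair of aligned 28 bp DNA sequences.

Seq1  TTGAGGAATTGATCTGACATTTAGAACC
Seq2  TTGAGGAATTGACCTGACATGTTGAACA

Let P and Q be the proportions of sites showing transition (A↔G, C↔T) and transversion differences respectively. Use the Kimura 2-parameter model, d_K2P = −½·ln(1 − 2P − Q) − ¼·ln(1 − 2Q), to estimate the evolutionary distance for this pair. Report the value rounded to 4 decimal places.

Mismatches occur at site 13 (T↔C, transition), site 21 (T↔G, transversion), site 23 (A↔T, transversion), site 28 (C↔A, transversion).
Of the 4 differences, 1 transition and 3 transversions over 28 sites: P = 1/28 = 0.035714, Q = 3/28 = 0.107143.
d = −0.5·ln(0.821429) − 0.25·ln(0.785714) = −0.5·(-0.196710) − 0.25·(-0.241162) = 0.1586.

0.1586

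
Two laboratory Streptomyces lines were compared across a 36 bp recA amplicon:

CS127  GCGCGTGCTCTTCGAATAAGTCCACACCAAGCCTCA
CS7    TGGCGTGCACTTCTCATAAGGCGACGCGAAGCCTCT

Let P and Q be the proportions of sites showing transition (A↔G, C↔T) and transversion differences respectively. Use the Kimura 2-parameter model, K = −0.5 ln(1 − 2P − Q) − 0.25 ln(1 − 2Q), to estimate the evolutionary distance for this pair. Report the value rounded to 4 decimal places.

The sequences differ at positions 1 (G/T, transversion), 2 (C/G, transversion), 9 (T/A, transversion), 14 (G/T, transversion), 15 (A/C, transversion), 21 (T/G, transversion), 23 (C/G, transversion), 26 (A/G, transition), 28 (C/G, transversion), 36 (A/T, transversion).
Of the 10 differences, 1 transition and 9 transversions over 36 sites: P = 1/36 = 0.027778, Q = 9/36 = 0.250000.
d = −0.5·ln(0.694444) − 0.25·ln(0.500000) = −0.5·(-0.364644) − 0.25·(-0.693147) = 0.3556.

0.3556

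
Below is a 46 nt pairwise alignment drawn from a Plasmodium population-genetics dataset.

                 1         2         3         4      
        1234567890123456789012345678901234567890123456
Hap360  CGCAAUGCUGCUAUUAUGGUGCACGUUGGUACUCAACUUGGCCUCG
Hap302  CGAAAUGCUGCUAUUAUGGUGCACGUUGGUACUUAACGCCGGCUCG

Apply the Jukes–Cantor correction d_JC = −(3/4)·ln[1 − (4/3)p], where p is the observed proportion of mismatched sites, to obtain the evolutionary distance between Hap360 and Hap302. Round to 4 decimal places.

Differing sites — 3:C/A; 34:C/U; 38:U/G; 39:U/C; 40:G/C; 42:C/G.
p = 6/46 = 0.130435.
d = −0.75 · ln(1 − (4/3)·0.130435) = −0.75 · ln(0.826087) = −0.75 · (-0.191055) = 0.1433.

0.1433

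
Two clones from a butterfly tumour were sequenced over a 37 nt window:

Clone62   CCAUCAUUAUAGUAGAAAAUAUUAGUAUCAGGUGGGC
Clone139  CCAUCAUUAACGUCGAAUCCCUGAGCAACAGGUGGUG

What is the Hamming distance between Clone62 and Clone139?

12

The sequences differ at positions 10 (U/A), 11 (A/C), 14 (A/C), 18 (A/U), 19 (A/C), 20 (U/C), 21 (A/C), 23 (U/G), 26 (U/C), 28 (U/A), 36 (G/U), 37 (C/G).
That gives 12 mismatches out of 37 aligned sites, so the Hamming distance is 12.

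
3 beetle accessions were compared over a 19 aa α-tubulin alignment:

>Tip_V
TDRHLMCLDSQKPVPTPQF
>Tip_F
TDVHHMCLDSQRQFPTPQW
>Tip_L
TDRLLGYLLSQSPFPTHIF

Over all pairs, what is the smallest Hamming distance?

Pairwise Hamming distances:
  Tip_V vs Tip_F: 6
  Tip_V vs Tip_L: 8
  Tip_F vs Tip_L: 11
The smallest is 6, between Tip_V and Tip_F.

6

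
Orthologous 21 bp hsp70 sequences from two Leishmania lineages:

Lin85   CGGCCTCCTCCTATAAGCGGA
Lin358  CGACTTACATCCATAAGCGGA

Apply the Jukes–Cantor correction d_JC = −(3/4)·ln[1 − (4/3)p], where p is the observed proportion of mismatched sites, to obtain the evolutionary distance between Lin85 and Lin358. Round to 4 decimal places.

0.3597

The sequences differ at positions 3 (G/A), 5 (C/T), 7 (C/A), 9 (T/A), 10 (C/T), 12 (T/C).
p = 6/21 = 0.285714.
d = −0.75 · ln(1 − (4/3)·0.285714) = −0.75 · ln(0.619048) = −0.75 · (-0.479572) = 0.3597.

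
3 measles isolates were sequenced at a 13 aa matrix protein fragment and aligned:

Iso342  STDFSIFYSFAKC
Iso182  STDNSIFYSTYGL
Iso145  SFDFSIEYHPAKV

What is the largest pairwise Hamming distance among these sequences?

8

Pairwise Hamming distances:
  Iso342 vs Iso182: 5
  Iso342 vs Iso145: 5
  Iso182 vs Iso145: 8
The largest is 8, between Iso182 and Iso145.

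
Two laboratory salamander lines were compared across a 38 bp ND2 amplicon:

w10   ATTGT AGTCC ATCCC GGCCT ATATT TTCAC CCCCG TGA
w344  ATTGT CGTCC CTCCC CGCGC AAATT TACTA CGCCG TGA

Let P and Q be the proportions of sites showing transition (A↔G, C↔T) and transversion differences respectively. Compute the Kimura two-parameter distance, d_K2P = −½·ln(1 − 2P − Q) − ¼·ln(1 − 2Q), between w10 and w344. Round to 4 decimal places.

0.3313

The sequences differ at positions 6 (A/C, transversion), 11 (A/C, transversion), 16 (G/C, transversion), 19 (C/G, transversion), 20 (T/C, transition), 22 (T/A, transversion), 27 (T/A, transversion), 29 (A/T, transversion), 30 (C/A, transversion), 32 (C/G, transversion).
Of the 10 differences, 1 transition and 9 transversions over 38 sites: P = 1/38 = 0.026316, Q = 9/38 = 0.236842.
d = −0.5·ln(0.710526) − 0.25·ln(0.526316) = −0.5·(-0.341750) − 0.25·(-0.641853) = 0.3313.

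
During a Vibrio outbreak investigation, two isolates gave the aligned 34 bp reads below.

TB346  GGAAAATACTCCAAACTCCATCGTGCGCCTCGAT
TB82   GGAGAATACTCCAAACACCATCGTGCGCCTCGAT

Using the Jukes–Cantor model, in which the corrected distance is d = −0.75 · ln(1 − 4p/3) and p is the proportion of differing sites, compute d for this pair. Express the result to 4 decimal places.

0.0613

The sequences differ at positions 4 (A/G), 17 (T/A).
p = 2/34 = 0.058824.
d = −0.75 · ln(1 − (4/3)·0.058824) = −0.75 · ln(0.921568) = −0.75 · (-0.081679) = 0.0613.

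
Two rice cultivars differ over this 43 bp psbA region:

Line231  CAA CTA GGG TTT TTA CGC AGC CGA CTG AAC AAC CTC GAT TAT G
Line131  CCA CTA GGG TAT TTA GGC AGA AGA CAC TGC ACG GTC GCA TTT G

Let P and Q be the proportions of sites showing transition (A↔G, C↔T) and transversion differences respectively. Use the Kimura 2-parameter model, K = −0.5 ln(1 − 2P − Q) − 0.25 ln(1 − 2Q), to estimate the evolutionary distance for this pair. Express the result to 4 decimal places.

The sequences differ at positions 2 (A/C, transversion), 11 (T/A, transversion), 16 (C/G, transversion), 21 (C/A, transversion), 22 (C/A, transversion), 26 (T/A, transversion), 27 (G/C, transversion), 28 (A/T, transversion), 29 (A/G, transition), 32 (A/C, transversion), 33 (C/G, transversion), 34 (C/G, transversion), 38 (A/C, transversion), 39 (T/A, transversion), 41 (A/T, transversion).
Of the 15 differences, 1 transition and 14 transversions over 43 sites: P = 1/43 = 0.023256, Q = 14/43 = 0.325581.
d = −0.5·ln(0.627907) − 0.25·ln(0.348838) = −0.5·(-0.465363) − 0.25·(-1.053148) = 0.4960.

0.4960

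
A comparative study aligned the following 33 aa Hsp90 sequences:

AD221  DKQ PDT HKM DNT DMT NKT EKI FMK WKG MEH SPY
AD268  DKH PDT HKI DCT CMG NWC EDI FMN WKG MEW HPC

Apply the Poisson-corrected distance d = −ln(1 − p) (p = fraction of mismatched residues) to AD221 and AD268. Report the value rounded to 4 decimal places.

The sequences differ at positions 3 (Q/H), 9 (M/I), 11 (N/C), 13 (D/C), 15 (T/G), 17 (K/W), 18 (T/C), 20 (K/D), 24 (K/N), 30 (H/W), 31 (S/H), 33 (Y/C).
p = 12/33 = 0.363636.
d = −ln(1 − 0.363636) = −ln(0.636364) = 0.4520.

0.4520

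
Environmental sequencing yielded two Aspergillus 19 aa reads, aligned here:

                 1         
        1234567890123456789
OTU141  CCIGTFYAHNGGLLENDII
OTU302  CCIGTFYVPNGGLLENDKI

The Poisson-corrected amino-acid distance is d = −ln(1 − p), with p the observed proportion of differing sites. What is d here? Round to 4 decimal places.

0.1719

Differing sites — 8:A/V; 9:H/P; 18:I/K.
p = 3/19 = 0.157895.
d = −ln(1 − 0.157895) = −ln(0.842105) = 0.1719.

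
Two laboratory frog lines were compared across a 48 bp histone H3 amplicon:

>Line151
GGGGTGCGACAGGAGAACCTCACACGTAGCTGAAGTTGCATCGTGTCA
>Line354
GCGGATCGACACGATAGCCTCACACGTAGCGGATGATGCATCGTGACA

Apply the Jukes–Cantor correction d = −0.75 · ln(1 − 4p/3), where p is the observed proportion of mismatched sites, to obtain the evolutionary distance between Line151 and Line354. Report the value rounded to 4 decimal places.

The sequences differ at positions 2 (G/C), 5 (T/A), 6 (G/T), 12 (G/C), 15 (G/T), 17 (A/G), 31 (T/G), 34 (A/T), 36 (T/A), 46 (T/A).
p = 10/48 = 0.208333.
d = −0.75 · ln(1 − (4/3)·0.208333) = −0.75 · ln(0.722223) = −0.75 · (-0.325421) = 0.2441.

0.2441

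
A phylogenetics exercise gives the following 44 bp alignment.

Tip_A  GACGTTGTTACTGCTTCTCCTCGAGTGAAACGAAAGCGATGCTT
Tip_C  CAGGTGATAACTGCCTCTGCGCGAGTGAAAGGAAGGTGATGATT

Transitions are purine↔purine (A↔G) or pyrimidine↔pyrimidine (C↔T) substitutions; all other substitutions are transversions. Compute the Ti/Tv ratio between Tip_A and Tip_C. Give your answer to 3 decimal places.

0.500

The sequences differ at positions 1 (G/C, transversion), 3 (C/G, transversion), 6 (T/G, transversion), 7 (G/A, transition), 9 (T/A, transversion), 15 (T/C, transition), 19 (C/G, transversion), 21 (T/G, transversion), 31 (C/G, transversion), 35 (A/G, transition), 37 (C/T, transition), 42 (C/A, transversion).
Of the 12 differences, 4 transitions and 8 transversions, so Ti/Tv = 4/8 = 0.500.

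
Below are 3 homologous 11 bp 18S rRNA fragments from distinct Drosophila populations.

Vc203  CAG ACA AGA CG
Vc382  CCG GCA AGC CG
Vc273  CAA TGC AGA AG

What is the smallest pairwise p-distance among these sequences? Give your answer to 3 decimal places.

0.273

Pairwise Hamming distances:
  Vc203 vs Vc382: 3
  Vc203 vs Vc273: 5
  Vc382 vs Vc273: 7
The smallest is 3 mismatches, between Vc203 and Vc382; p = 3/11 = 0.273.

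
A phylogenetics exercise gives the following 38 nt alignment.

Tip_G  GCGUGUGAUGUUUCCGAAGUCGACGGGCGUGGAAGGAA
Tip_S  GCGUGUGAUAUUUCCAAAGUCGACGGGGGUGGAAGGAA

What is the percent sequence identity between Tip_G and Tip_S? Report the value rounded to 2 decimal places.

92.11%

Differing sites — 10:G/A; 16:G/A; 28:C/G.
35 of the 38 sites match, so the percent identity is 35/38 × 100 = 92.11%.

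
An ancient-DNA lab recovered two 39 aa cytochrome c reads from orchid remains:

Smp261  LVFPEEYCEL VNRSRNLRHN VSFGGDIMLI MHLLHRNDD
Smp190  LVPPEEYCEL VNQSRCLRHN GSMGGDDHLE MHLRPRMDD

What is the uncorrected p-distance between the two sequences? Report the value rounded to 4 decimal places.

Mismatches occur at site 3 (F/P), site 13 (R/Q), site 16 (N/C), site 21 (V/G), site 23 (F/M), site 27 (I/D), site 28 (M/H), site 30 (I/E), site 34 (L/R), site 35 (H/P), site 37 (N/M).
There are 11 differences over 39 sites, so p = 11/39 = 0.2821.

0.2821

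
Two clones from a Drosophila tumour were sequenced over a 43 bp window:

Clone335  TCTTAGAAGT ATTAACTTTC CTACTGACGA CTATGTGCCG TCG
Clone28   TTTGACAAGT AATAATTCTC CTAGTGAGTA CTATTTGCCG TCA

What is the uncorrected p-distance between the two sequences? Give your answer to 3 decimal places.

0.256

The sequences differ at positions 2 (C/T), 4 (T/G), 6 (G/C), 12 (T/A), 16 (C/T), 18 (T/C), 24 (C/G), 28 (C/G), 29 (G/T), 35 (G/T), 43 (G/A).
There are 11 differences over 43 sites, so p = 11/43 = 0.256.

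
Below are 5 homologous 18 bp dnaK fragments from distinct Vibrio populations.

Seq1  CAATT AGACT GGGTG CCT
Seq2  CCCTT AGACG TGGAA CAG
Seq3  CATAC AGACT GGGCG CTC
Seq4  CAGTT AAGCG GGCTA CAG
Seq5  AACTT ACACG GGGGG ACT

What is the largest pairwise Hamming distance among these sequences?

Pairwise Hamming distances:
  Seq1 vs Seq2: 8
  Seq1 vs Seq3: 6
  Seq1 vs Seq4: 8
  Seq1 vs Seq5: 6
  Seq2 vs Seq3: 10
  Seq2 vs Seq4: 7
  Seq2 vs Seq5: 9
  Seq3 vs Seq4: 11
  Seq3 vs Seq5: 10
  Seq4 vs Seq5: 10
The largest is 11, between Seq3 and Seq4.

11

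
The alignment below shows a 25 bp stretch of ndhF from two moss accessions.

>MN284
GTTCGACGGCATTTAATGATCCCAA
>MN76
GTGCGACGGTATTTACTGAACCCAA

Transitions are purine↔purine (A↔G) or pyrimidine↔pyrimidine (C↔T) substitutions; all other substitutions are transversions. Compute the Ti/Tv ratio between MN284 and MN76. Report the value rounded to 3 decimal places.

Differing sites — 3:T/G (Tv); 10:C/T (Ti); 16:A/C (Tv); 20:T/A (Tv).
Of the 4 differences, 1 transition and 3 transversions, so Ti/Tv = 1/3 = 0.333.

0.333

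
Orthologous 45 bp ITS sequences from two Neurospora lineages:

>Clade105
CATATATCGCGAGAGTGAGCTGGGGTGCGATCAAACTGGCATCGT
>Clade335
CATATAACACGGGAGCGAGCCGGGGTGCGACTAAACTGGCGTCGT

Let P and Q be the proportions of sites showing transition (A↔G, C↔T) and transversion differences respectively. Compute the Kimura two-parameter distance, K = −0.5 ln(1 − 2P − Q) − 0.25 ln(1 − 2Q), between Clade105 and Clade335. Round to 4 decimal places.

Differing sites — 7:T/A (Tv); 9:G/A (Ti); 12:A/G (Ti); 16:T/C (Ti); 21:T/C (Ti); 31:T/C (Ti); 32:C/T (Ti); 41:A/G (Ti).
Of the 8 differences, 7 transitions and 1 transversion over 45 sites: P = 7/45 = 0.155556, Q = 1/45 = 0.022222.
d = −0.5·ln(0.666666) − 0.25·ln(0.955556) = −0.5·(-0.405466) − 0.25·(-0.045462) = 0.2141.

0.2141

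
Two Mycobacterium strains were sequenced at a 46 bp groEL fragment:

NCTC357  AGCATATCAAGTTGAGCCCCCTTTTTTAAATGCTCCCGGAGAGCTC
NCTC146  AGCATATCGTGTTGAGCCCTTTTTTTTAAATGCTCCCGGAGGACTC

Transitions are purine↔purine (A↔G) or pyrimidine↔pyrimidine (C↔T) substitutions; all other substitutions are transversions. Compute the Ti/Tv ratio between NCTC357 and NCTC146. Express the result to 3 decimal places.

Differing sites — 9:A/G (Ti); 10:A/T (Tv); 20:C/T (Ti); 21:C/T (Ti); 42:A/G (Ti); 43:G/A (Ti).
Of the 6 differences, 5 transitions and 1 transversion, so Ti/Tv = 5/1 = 5.000.

5.000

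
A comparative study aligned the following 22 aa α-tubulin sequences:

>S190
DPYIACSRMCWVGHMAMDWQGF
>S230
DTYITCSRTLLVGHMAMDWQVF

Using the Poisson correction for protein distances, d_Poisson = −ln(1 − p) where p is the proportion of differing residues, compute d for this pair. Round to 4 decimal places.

0.3185

The sequences differ at positions 2 (P/T), 5 (A/T), 9 (M/T), 10 (C/L), 11 (W/L), 21 (G/V).
p = 6/22 = 0.272727.
d = −ln(1 − 0.272727) = −ln(0.727273) = 0.3185.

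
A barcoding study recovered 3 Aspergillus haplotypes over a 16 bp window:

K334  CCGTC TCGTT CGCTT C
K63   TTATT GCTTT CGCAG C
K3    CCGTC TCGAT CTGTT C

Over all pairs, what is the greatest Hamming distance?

11

Pairwise Hamming distances:
  K334 vs K63: 8
  K334 vs K3: 3
  K63 vs K3: 11
The largest is 11, between K63 and K3.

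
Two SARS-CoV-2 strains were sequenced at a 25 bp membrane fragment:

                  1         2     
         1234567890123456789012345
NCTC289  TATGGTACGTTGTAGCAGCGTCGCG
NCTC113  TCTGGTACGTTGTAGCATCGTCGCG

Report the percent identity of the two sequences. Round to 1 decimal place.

Differing sites — 2:A/C; 18:G/T.
23 of the 25 sites match, so the percent identity is 23/25 × 100 = 92.0%.

92.0%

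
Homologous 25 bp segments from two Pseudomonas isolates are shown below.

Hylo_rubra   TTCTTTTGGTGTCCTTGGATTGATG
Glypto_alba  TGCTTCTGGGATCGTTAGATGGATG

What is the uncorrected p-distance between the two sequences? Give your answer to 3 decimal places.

0.280

The sequences differ at positions 2 (T/G), 6 (T/C), 10 (T/G), 11 (G/A), 14 (C/G), 17 (G/A), 21 (T/G).
There are 7 differences over 25 sites, so p = 7/25 = 0.280.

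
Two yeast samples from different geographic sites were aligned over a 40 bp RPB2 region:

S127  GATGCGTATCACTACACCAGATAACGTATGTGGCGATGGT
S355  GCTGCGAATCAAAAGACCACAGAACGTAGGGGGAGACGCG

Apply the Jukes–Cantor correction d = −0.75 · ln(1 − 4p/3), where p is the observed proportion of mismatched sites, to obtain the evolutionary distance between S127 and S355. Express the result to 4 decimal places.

Mismatches occur at site 2 (A↔C), site 7 (T↔A), site 12 (C↔A), site 13 (T↔A), site 15 (C↔G), site 20 (G↔C), site 22 (T↔G), site 29 (T↔G), site 31 (T↔G), site 34 (C↔A), site 37 (T↔C), site 39 (G↔C), site 40 (T↔G).
p = 13/40 = 0.325000.
d = −0.75 · ln(1 − (4/3)·0.325000) = −0.75 · ln(0.566667) = −0.75 · (-0.567983) = 0.4260.

0.4260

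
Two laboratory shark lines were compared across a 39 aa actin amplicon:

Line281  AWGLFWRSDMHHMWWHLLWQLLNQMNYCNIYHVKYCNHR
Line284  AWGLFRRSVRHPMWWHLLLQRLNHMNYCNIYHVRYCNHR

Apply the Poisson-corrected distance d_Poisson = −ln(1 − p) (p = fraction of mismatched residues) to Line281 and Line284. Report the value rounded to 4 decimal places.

0.2296

The sequences differ at positions 6 (W/R), 9 (D/V), 10 (M/R), 12 (H/P), 19 (W/L), 21 (L/R), 24 (Q/H), 34 (K/R).
p = 8/39 = 0.205128.
d = −ln(1 − 0.205128) = −ln(0.794872) = 0.2296.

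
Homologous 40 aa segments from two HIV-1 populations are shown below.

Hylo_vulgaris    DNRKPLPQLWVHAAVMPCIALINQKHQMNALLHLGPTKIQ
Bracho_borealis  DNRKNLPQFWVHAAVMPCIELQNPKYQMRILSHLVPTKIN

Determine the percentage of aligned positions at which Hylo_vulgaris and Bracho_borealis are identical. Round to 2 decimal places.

The sequences differ at positions 5 (P/N), 9 (L/F), 20 (A/E), 22 (I/Q), 24 (Q/P), 26 (H/Y), 29 (N/R), 30 (A/I), 32 (L/S), 35 (G/V), 40 (Q/N).
29 of the 40 sites match, so the percent identity is 29/40 × 100 = 72.50%.

72.50%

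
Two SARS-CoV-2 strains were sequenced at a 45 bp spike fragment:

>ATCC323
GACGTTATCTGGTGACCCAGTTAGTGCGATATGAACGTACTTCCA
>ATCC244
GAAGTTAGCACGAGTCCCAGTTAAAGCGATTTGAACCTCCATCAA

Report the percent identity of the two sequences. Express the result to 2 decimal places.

Differing sites — 3:C/A; 8:T/G; 10:T/A; 11:G/C; 13:T/A; 15:A/T; 24:G/A; 25:T/A; 31:A/T; 37:G/C; 39:A/C; 41:T/A; 44:C/A.
32 of the 45 sites match, so the percent identity is 32/45 × 100 = 71.11%.

71.11%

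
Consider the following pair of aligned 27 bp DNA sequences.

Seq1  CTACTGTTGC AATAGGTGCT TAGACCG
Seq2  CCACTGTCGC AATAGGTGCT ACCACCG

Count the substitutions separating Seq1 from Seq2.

5

The sequences differ at positions 2 (T/C), 8 (T/C), 21 (T/A), 22 (A/C), 23 (G/C).
That gives 5 mismatches out of 27 aligned sites, so the Hamming distance is 5.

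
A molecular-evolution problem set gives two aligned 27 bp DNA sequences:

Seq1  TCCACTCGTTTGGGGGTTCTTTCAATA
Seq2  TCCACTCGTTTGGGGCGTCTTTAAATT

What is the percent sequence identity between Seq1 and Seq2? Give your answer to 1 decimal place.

85.2%

Mismatches occur at site 16 (G↔C), site 17 (T↔G), site 23 (C↔A), site 27 (A↔T).
23 of the 27 sites match, so the percent identity is 23/27 × 100 = 85.2%.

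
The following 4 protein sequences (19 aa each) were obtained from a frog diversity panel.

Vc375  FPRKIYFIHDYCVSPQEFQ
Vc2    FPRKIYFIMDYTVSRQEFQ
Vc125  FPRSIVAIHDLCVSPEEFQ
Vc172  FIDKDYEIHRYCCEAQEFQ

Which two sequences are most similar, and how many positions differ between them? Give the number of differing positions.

3

Pairwise Hamming distances:
  Vc375 vs Vc2: 3
  Vc375 vs Vc125: 5
  Vc375 vs Vc172: 8
  Vc2 vs Vc125: 8
  Vc2 vs Vc172: 10
  Vc125 vs Vc172: 12
The smallest is 3, between Vc375 and Vc2.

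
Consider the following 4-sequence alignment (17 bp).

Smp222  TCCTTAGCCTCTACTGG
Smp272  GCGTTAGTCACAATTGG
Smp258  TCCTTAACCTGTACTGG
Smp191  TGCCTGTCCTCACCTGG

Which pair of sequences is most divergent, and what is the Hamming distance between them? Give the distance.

Pairwise Hamming distances:
  Smp222 vs Smp272: 6
  Smp222 vs Smp258: 2
  Smp222 vs Smp191: 6
  Smp272 vs Smp258: 8
  Smp272 vs Smp191: 10
  Smp258 vs Smp191: 7
The largest is 10, between Smp272 and Smp191.

10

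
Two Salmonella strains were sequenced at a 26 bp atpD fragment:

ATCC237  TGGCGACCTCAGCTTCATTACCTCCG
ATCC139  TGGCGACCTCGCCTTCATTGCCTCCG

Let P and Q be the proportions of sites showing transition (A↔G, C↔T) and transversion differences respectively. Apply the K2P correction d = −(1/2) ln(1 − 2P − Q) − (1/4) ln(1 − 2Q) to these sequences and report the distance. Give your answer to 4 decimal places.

0.1268

Differing sites — 11:A/G (Ti); 12:G/C (Tv); 20:A/G (Ti).
Of the 3 differences, 2 transitions and 1 transversion over 26 sites: P = 2/26 = 0.076923, Q = 1/26 = 0.038462.
d = −0.5·ln(0.807692) − 0.25·ln(0.923076) = −0.5·(-0.213574) − 0.25·(-0.080044) = 0.1268.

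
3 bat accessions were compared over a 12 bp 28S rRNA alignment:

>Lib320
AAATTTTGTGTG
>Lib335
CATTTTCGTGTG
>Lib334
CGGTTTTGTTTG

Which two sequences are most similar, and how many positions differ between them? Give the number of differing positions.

3

Pairwise Hamming distances:
  Lib320 vs Lib335: 3
  Lib320 vs Lib334: 4
  Lib335 vs Lib334: 4
The smallest is 3, between Lib320 and Lib335.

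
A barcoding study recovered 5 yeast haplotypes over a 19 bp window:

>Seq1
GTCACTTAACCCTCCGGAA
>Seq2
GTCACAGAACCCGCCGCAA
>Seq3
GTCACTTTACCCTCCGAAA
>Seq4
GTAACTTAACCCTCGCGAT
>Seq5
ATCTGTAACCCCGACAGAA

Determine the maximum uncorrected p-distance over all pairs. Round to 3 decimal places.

0.579

Pairwise Hamming distances:
  Seq1 vs Seq2: 4
  Seq1 vs Seq3: 2
  Seq1 vs Seq4: 4
  Seq1 vs Seq5: 8
  Seq2 vs Seq3: 5
  Seq2 vs Seq4: 8
  Seq2 vs Seq5: 9
  Seq3 vs Seq4: 6
  Seq3 vs Seq5: 10
  Seq4 vs Seq5: 11
The largest is 11 mismatches, between Seq4 and Seq5; p = 11/19 = 0.579.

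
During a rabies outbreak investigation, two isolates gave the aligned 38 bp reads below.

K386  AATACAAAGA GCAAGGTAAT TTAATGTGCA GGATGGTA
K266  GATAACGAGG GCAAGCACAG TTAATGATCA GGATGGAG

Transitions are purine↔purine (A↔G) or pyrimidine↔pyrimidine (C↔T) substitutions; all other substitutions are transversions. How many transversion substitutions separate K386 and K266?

9

The sequences differ at positions 1 (A/G, transition), 5 (C/A, transversion), 6 (A/C, transversion), 7 (A/G, transition), 10 (A/G, transition), 16 (G/C, transversion), 17 (T/A, transversion), 18 (A/C, transversion), 20 (T/G, transversion), 27 (T/A, transversion), 28 (G/T, transversion), 37 (T/A, transversion), 38 (A/G, transition).
Of the 13 differences, 4 transitions and 9 transversions, so the answer is 9.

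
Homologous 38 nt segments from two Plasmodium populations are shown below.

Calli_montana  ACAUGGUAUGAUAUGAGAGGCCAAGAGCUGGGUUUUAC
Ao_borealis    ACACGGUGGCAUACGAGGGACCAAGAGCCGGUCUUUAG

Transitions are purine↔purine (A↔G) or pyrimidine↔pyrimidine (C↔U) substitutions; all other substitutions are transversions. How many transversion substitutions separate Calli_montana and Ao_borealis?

4

Mismatches occur at site 4 (U/C, transition), site 8 (A/G, transition), site 9 (U/G, transversion), site 10 (G/C, transversion), site 14 (U/C, transition), site 18 (A/G, transition), site 20 (G/A, transition), site 29 (U/C, transition), site 32 (G/U, transversion), site 33 (U/C, transition), site 38 (C/G, transversion).
Of the 11 differences, 7 transitions and 4 transversions, so the answer is 4.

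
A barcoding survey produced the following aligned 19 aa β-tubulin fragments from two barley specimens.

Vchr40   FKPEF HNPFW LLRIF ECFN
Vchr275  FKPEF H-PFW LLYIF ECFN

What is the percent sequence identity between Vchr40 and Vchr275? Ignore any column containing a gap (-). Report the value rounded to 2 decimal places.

Excluding the 1 gap column leaves 18 comparable sites.
A single mismatch occurs at site 13 (R→Y).
17 of the 18 comparable sites match, so the percent identity is 17/18 × 100 = 94.44%.

94.44%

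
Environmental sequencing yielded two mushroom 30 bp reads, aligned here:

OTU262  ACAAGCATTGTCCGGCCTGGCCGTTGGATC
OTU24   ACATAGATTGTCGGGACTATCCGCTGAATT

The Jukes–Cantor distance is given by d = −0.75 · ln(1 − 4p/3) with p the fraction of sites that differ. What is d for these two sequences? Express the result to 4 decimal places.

The sequences differ at positions 4 (A/T), 5 (G/A), 6 (C/G), 13 (C/G), 16 (C/A), 19 (G/A), 20 (G/T), 24 (T/C), 27 (G/A), 30 (C/T).
p = 10/30 = 0.333333.
d = −0.75 · ln(1 − (4/3)·0.333333) = −0.75 · ln(0.555556) = −0.75 · (-0.587786) = 0.4408.

0.4408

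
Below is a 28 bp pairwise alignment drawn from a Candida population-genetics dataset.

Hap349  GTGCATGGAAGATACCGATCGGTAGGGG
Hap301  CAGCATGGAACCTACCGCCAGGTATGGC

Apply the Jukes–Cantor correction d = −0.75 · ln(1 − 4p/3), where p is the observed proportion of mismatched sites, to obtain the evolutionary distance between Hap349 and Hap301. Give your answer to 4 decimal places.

0.4197

The sequences differ at positions 1 (G/C), 2 (T/A), 11 (G/C), 12 (A/C), 18 (A/C), 19 (T/C), 20 (C/A), 25 (G/T), 28 (G/C).
p = 9/28 = 0.321429.
d = −0.75 · ln(1 − (4/3)·0.321429) = −0.75 · ln(0.571428) = −0.75 · (-0.559617) = 0.4197.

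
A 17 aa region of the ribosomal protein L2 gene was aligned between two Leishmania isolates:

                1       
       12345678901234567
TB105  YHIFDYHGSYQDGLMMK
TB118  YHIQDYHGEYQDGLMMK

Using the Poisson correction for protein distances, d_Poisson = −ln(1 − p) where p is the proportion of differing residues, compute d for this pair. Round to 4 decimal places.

Differing sites — 4:F/Q; 9:S/E.
p = 2/17 = 0.117647.
d = −ln(1 − 0.117647) = −ln(0.882353) = 0.1252.

0.1252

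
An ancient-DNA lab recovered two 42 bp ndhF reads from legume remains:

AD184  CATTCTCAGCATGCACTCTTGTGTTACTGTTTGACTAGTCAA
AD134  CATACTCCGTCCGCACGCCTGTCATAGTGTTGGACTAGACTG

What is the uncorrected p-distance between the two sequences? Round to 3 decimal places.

0.333

Differing sites — 4:T/A; 8:A/C; 10:C/T; 11:A/C; 12:T/C; 17:T/G; 19:T/C; 23:G/C; 24:T/A; 27:C/G; 32:T/G; 39:T/A; 41:A/T; 42:A/G.
There are 14 differences over 42 sites, so p = 14/42 = 0.333.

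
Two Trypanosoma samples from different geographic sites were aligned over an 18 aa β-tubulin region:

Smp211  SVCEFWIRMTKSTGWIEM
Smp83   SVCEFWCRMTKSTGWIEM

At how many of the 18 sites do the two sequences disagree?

A single mismatch occurs at site 7 (I↔C).
That gives 1 mismatch out of 18 aligned sites, so the Hamming distance is 1.

1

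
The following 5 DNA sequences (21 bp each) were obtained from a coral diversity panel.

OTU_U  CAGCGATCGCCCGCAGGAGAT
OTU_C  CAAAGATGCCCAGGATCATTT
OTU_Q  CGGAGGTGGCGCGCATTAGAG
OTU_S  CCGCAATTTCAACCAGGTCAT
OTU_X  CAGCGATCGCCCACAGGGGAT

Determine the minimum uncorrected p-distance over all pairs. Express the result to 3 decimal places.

Pairwise Hamming distances:
  OTU_U vs OTU_C: 10
  OTU_U vs OTU_Q: 8
  OTU_U vs OTU_S: 9
  OTU_U vs OTU_X: 2
  OTU_C vs OTU_Q: 11
  OTU_C vs OTU_S: 14
  OTU_C vs OTU_X: 12
  OTU_Q vs OTU_S: 14
  OTU_Q vs OTU_X: 10
  OTU_S vs OTU_X: 9
The smallest is 2 mismatches, between OTU_U and OTU_X; p = 2/21 = 0.095.

0.095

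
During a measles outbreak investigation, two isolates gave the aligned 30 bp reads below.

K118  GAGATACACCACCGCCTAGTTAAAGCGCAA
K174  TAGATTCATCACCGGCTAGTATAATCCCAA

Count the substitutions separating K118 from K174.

8

Mismatches occur at site 1 (G→T), site 6 (A→T), site 9 (C→T), site 15 (C→G), site 21 (T→A), site 22 (A→T), site 25 (G→T), site 27 (G→C).
That gives 8 mismatches out of 30 aligned sites, so the Hamming distance is 8.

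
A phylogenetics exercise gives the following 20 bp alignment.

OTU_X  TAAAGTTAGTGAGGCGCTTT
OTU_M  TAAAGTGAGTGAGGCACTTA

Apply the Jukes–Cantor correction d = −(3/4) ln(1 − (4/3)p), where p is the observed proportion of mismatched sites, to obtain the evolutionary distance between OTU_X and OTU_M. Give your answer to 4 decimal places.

0.1674

Differing sites — 7:T/G; 16:G/A; 20:T/A.
p = 3/20 = 0.150000.
d = −0.75 · ln(1 − (4/3)·0.150000) = −0.75 · ln(0.800000) = −0.75 · (-0.223144) = 0.1674.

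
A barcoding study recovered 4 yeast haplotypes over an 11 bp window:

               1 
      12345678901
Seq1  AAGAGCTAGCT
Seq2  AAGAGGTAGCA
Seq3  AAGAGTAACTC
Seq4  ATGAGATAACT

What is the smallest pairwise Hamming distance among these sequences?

2

Pairwise Hamming distances:
  Seq1 vs Seq2: 2
  Seq1 vs Seq3: 5
  Seq1 vs Seq4: 3
  Seq2 vs Seq3: 5
  Seq2 vs Seq4: 4
  Seq3 vs Seq4: 6
The smallest is 2, between Seq1 and Seq2.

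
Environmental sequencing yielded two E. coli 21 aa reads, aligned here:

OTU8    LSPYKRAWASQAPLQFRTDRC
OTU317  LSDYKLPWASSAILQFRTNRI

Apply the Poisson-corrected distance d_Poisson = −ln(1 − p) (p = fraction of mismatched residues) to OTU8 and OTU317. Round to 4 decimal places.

Differing sites — 3:P/D; 6:R/L; 7:A/P; 11:Q/S; 13:P/I; 19:D/N; 21:C/I.
p = 7/21 = 0.333333.
d = −ln(1 − 0.333333) = −ln(0.666667) = 0.4055.

0.4055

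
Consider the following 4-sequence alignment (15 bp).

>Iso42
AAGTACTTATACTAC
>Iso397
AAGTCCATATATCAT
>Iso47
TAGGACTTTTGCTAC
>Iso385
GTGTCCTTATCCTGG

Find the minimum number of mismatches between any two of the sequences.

Pairwise Hamming distances:
  Iso42 vs Iso397: 5
  Iso42 vs Iso47: 4
  Iso42 vs Iso385: 6
  Iso397 vs Iso47: 9
  Iso397 vs Iso385: 8
  Iso47 vs Iso385: 8
The smallest is 4, between Iso42 and Iso47.

4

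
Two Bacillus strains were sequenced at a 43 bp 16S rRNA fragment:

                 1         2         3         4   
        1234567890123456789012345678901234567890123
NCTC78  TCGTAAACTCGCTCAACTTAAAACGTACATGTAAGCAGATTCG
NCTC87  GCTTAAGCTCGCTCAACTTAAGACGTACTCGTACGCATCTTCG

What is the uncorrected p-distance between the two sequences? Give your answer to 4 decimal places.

Differing sites — 1:T/G; 3:G/T; 7:A/G; 22:A/G; 29:A/T; 30:T/C; 34:A/C; 38:G/T; 39:A/C.
There are 9 differences over 43 sites, so p = 9/43 = 0.2093.

0.2093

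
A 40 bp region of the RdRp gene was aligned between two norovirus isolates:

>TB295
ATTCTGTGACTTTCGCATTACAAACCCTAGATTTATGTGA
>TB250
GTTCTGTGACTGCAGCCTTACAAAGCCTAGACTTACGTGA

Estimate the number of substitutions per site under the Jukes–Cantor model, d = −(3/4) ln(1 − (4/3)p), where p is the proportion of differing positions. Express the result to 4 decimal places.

Differing sites — 1:A/G; 12:T/G; 13:T/C; 14:C/A; 17:A/C; 25:C/G; 32:T/C; 36:T/C.
p = 8/40 = 0.200000.
d = −0.75 · ln(1 − (4/3)·0.200000) = −0.75 · ln(0.733333) = −0.75 · (-0.310155) = 0.2326.

0.2326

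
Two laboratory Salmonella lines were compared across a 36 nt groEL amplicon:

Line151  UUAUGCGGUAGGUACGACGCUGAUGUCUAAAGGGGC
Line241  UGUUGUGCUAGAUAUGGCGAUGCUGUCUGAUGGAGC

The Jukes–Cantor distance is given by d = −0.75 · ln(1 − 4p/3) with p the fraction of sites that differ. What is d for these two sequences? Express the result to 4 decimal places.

0.4408

Differing sites — 2:U/G; 3:A/U; 6:C/U; 8:G/C; 12:G/A; 15:C/U; 17:A/G; 20:C/A; 23:A/C; 29:A/G; 31:A/U; 34:G/A.
p = 12/36 = 0.333333.
d = −0.75 · ln(1 − (4/3)·0.333333) = −0.75 · ln(0.555556) = −0.75 · (-0.587786) = 0.4408.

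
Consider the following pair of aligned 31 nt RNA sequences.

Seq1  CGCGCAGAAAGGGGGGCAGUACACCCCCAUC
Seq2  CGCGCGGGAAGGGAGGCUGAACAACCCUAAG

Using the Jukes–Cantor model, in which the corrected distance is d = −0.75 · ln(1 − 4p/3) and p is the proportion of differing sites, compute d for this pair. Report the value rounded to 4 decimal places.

0.3672

The sequences differ at positions 6 (A/G), 8 (A/G), 14 (G/A), 18 (A/U), 20 (U/A), 24 (C/A), 28 (C/U), 30 (U/A), 31 (C/G).
p = 9/31 = 0.290323.
d = −0.75 · ln(1 − (4/3)·0.290323) = −0.75 · ln(0.612903) = −0.75 · (-0.489549) = 0.3672.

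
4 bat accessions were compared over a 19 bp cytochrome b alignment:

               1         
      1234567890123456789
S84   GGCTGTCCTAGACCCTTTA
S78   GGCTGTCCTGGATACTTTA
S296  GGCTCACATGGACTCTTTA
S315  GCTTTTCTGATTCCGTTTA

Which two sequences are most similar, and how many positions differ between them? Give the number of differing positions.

3

Pairwise Hamming distances:
  S84 vs S78: 3
  S84 vs S296: 5
  S84 vs S315: 8
  S78 vs S296: 5
  S78 vs S315: 11
  S296 vs S315: 11
The smallest is 3, between S84 and S78.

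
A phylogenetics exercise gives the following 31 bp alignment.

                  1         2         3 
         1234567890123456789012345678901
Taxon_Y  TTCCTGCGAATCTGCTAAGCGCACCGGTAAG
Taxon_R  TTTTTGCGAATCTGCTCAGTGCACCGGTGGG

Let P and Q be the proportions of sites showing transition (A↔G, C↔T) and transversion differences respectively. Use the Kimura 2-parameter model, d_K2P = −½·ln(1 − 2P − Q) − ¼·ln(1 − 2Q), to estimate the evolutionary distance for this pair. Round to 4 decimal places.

0.2358

Mismatches occur at site 3 (C/T, transition), site 4 (C/T, transition), site 17 (A/C, transversion), site 20 (C/T, transition), site 29 (A/G, transition), site 30 (A/G, transition).
Of the 6 differences, 5 transitions and 1 transversion over 31 sites: P = 5/31 = 0.161290, Q = 1/31 = 0.032258.
d = −0.5·ln(0.645162) − 0.25·ln(0.935484) = −0.5·(-0.438254) − 0.25·(-0.066691) = 0.2358.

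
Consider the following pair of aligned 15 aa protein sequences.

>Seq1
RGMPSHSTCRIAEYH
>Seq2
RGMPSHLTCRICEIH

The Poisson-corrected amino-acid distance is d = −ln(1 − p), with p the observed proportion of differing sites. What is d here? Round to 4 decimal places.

0.2231

Differing sites — 7:S/L; 12:A/C; 14:Y/I.
p = 3/15 = 0.200000.
d = −ln(1 − 0.200000) = −ln(0.800000) = 0.2231.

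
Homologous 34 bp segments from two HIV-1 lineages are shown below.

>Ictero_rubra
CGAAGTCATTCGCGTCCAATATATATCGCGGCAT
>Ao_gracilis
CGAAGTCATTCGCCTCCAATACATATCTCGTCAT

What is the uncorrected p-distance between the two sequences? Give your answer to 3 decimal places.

Mismatches occur at site 14 (G→C), site 22 (T→C), site 28 (G→T), site 31 (G→T).
There are 4 differences over 34 sites, so p = 4/34 = 0.118.

0.118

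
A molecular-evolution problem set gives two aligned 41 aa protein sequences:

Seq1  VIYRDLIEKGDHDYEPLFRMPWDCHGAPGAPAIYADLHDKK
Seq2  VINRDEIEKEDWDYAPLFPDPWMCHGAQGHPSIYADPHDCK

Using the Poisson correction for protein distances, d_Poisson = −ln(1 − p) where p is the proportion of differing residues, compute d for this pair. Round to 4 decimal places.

The sequences differ at positions 3 (Y/N), 6 (L/E), 10 (G/E), 12 (H/W), 15 (E/A), 19 (R/P), 20 (M/D), 23 (D/M), 28 (P/Q), 30 (A/H), 32 (A/S), 37 (L/P), 40 (K/C).
p = 13/41 = 0.317073.
d = −ln(1 − 0.317073) = −ln(0.682927) = 0.3814.

0.3814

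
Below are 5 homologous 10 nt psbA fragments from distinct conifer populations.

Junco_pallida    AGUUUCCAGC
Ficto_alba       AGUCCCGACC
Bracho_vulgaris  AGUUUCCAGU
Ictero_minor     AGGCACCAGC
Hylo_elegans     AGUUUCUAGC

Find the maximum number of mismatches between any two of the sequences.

5

Pairwise Hamming distances:
  Junco_pallida vs Ficto_alba: 4
  Junco_pallida vs Bracho_vulgaris: 1
  Junco_pallida vs Ictero_minor: 3
  Junco_pallida vs Hylo_elegans: 1
  Ficto_alba vs Bracho_vulgaris: 5
  Ficto_alba vs Ictero_minor: 4
  Ficto_alba vs Hylo_elegans: 4
  Bracho_vulgaris vs Ictero_minor: 4
  Bracho_vulgaris vs Hylo_elegans: 2
  Ictero_minor vs Hylo_elegans: 4
The largest is 5, between Ficto_alba and Bracho_vulgaris.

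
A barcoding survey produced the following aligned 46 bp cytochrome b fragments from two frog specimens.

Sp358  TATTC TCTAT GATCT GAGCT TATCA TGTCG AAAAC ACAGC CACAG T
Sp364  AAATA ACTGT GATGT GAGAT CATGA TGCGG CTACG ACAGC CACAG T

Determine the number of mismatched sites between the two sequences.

Differing sites — 1:T/A; 3:T/A; 5:C/A; 6:T/A; 9:A/G; 14:C/G; 19:C/A; 21:T/C; 24:C/G; 28:T/C; 29:C/G; 31:A/C; 32:A/T; 34:A/C; 35:C/G.
That gives 15 mismatches out of 46 aligned sites, so the Hamming distance is 15.

15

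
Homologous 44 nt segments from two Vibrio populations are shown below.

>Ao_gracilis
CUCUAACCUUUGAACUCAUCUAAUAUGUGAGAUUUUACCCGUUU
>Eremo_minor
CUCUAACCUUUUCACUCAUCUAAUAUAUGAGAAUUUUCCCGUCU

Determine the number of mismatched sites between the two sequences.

Mismatches occur at site 12 (G/U), site 13 (A/C), site 27 (G/A), site 33 (U/A), site 37 (A/U), site 43 (U/C).
That gives 6 mismatches out of 44 aligned sites, so the Hamming distance is 6.

6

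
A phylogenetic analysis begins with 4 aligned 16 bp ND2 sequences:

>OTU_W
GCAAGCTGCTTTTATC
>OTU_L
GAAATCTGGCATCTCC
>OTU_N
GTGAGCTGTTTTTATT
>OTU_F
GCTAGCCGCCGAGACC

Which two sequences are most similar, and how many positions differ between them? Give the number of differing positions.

4

Pairwise Hamming distances:
  OTU_W vs OTU_L: 8
  OTU_W vs OTU_N: 4
  OTU_W vs OTU_F: 7
  OTU_L vs OTU_N: 10
  OTU_L vs OTU_F: 9
  OTU_N vs OTU_F: 10
The smallest is 4, between OTU_W and OTU_N.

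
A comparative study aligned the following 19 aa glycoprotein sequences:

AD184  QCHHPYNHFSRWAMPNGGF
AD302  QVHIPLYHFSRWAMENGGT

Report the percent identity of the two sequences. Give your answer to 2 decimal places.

68.42%

Differing sites — 2:C/V; 4:H/I; 6:Y/L; 7:N/Y; 15:P/E; 19:F/T.
13 of the 19 sites match, so the percent identity is 13/19 × 100 = 68.42%.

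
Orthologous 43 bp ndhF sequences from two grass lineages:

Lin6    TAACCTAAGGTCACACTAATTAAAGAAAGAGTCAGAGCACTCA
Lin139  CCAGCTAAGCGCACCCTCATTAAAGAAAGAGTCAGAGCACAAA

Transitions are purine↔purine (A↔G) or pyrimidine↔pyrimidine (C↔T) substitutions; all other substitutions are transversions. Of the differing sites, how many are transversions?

Mismatches occur at site 1 (T→C, transition), site 2 (A→C, transversion), site 4 (C→G, transversion), site 10 (G→C, transversion), site 11 (T→G, transversion), site 15 (A→C, transversion), site 18 (A→C, transversion), site 41 (T→A, transversion), site 42 (C→A, transversion).
Of the 9 differences, 1 transition and 8 transversions, so the answer is 8.

8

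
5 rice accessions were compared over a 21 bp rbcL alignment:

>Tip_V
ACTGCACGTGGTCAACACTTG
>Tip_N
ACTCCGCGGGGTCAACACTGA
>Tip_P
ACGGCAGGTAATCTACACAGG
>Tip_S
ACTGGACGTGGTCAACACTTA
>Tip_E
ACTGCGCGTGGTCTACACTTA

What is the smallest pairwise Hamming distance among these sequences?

2

Pairwise Hamming distances:
  Tip_V vs Tip_N: 5
  Tip_V vs Tip_P: 7
  Tip_V vs Tip_S: 2
  Tip_V vs Tip_E: 3
  Tip_N vs Tip_P: 10
  Tip_N vs Tip_S: 5
  Tip_N vs Tip_E: 4
  Tip_P vs Tip_S: 9
  Tip_P vs Tip_E: 8
  Tip_S vs Tip_E: 3
The smallest is 2, between Tip_V and Tip_S.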